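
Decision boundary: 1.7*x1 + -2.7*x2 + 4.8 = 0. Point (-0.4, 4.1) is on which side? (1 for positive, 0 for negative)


Compute 1.7 * -0.4 + -2.7 * 4.1 + 4.8
= -0.68 + -11.07 + 4.8
= -6.95
Since -6.95 < 0, the point is on the negative side.

0


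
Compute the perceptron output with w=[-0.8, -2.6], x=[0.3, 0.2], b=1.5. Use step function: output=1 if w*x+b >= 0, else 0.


z = w . x + b
= -0.8*0.3 + -2.6*0.2 + 1.5
= -0.24 + -0.52 + 1.5
= -0.76 + 1.5
= 0.74
Since z = 0.74 >= 0, output = 1

1


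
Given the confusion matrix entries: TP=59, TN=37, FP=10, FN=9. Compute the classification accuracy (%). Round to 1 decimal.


Accuracy = (TP + TN) / (TP + TN + FP + FN) * 100
= (59 + 37) / (59 + 37 + 10 + 9)
= 96 / 115
= 0.8348
= 83.5%

83.5


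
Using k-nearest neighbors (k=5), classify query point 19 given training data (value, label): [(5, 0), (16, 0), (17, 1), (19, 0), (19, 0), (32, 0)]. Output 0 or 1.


Distances from query 19:
Point 19 (class 0): distance = 0
Point 19 (class 0): distance = 0
Point 17 (class 1): distance = 2
Point 16 (class 0): distance = 3
Point 32 (class 0): distance = 13
K=5 nearest neighbors: classes = [0, 0, 1, 0, 0]
Votes for class 1: 1 / 5
Majority vote => class 0

0


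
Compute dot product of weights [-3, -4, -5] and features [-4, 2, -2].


Element-wise products:
-3 * -4 = 12
-4 * 2 = -8
-5 * -2 = 10
Sum = 12 + -8 + 10
= 14

14


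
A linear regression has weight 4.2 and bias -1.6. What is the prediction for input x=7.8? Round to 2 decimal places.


y = 4.2 * 7.8 + (-1.6)
= 32.76 + (-1.6)
= 31.16

31.16


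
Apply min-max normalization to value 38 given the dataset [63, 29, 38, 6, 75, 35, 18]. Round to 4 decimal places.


Min = 6, Max = 75
Range = 75 - 6 = 69
Scaled = (x - min) / (max - min)
= (38 - 6) / 69
= 32 / 69
= 0.4638

0.4638


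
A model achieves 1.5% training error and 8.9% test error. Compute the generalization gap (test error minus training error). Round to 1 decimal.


Generalization gap = test_error - train_error
= 8.9 - 1.5
= 7.4%
A moderate gap.

7.4


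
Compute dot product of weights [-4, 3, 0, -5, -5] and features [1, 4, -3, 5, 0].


Element-wise products:
-4 * 1 = -4
3 * 4 = 12
0 * -3 = 0
-5 * 5 = -25
-5 * 0 = 0
Sum = -4 + 12 + 0 + -25 + 0
= -17

-17


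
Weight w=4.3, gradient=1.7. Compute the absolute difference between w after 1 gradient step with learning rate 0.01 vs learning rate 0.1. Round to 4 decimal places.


With lr=0.01: w_new = 4.3 - 0.01 * 1.7 = 4.283
With lr=0.1: w_new = 4.3 - 0.1 * 1.7 = 4.13
Absolute difference = |4.283 - 4.13|
= 0.1530

0.1530


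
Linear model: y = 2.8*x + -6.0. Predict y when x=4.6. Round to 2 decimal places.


y = 2.8 * 4.6 + (-6.0)
= 12.88 + (-6.0)
= 6.88

6.88


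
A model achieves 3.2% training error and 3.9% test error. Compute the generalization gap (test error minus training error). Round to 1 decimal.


Generalization gap = test_error - train_error
= 3.9 - 3.2
= 0.7%
A small gap suggests good generalization.

0.7


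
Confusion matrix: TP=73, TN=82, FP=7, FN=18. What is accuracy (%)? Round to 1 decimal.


Accuracy = (TP + TN) / (TP + TN + FP + FN) * 100
= (73 + 82) / (73 + 82 + 7 + 18)
= 155 / 180
= 0.8611
= 86.1%

86.1


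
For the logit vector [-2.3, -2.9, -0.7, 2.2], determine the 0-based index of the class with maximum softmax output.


Softmax is a monotonic transformation, so it preserves the argmax.
We need to find the index of the maximum logit.
Index 0: -2.3
Index 1: -2.9
Index 2: -0.7
Index 3: 2.2
Maximum logit = 2.2 at index 3

3


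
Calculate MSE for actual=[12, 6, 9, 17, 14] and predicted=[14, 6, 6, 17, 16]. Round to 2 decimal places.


Differences: [-2, 0, 3, 0, -2]
Squared errors: [4, 0, 9, 0, 4]
Sum of squared errors = 17
MSE = 17 / 5 = 3.40

3.40


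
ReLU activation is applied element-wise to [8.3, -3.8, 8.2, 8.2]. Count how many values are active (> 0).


ReLU(x) = max(0, x) for each element:
ReLU(8.3) = 8.3
ReLU(-3.8) = 0
ReLU(8.2) = 8.2
ReLU(8.2) = 8.2
Active neurons (>0): 3

3


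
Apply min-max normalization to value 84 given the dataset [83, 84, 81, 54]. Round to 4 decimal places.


Min = 54, Max = 84
Range = 84 - 54 = 30
Scaled = (x - min) / (max - min)
= (84 - 54) / 30
= 30 / 30
= 1.0000

1.0000


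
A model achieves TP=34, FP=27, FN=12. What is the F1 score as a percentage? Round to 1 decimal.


Precision = TP / (TP + FP) = 34 / 61 = 0.5574
Recall = TP / (TP + FN) = 34 / 46 = 0.7391
F1 = 2 * P * R / (P + R)
= 2 * 0.5574 * 0.7391 / (0.5574 + 0.7391)
= 0.8239 / 1.2965
= 0.6355
As percentage: 63.6%

63.6


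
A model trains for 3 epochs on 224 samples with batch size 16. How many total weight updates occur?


Iterations per epoch = 224 / 16 = 14
Total updates = iterations_per_epoch * epochs
= 14 * 3
= 42

42


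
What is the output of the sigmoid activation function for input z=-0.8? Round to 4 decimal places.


sigmoid(z) = 1 / (1 + exp(-z))
exp(-(-0.8)) = exp(0.8) = 2.2255
1 + 2.2255 = 3.2255
1 / 3.2255 = 0.3100

0.3100


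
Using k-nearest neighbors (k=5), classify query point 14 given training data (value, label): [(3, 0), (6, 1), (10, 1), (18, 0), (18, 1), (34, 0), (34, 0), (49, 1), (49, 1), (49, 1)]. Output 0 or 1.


Distances from query 14:
Point 18 (class 0): distance = 4
Point 10 (class 1): distance = 4
Point 18 (class 1): distance = 4
Point 6 (class 1): distance = 8
Point 3 (class 0): distance = 11
K=5 nearest neighbors: classes = [0, 1, 1, 1, 0]
Votes for class 1: 3 / 5
Majority vote => class 1

1


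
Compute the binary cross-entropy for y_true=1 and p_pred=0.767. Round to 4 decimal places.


For y=1: Loss = -log(p)
= -log(0.767)
= -(-0.2653)
= 0.2653

0.2653


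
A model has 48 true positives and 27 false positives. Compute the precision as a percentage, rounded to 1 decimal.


Precision = TP / (TP + FP) * 100
= 48 / (48 + 27)
= 48 / 75
= 0.64
= 64.0%

64.0


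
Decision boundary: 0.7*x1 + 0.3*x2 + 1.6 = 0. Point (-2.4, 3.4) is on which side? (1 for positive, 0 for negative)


Compute 0.7 * -2.4 + 0.3 * 3.4 + 1.6
= -1.68 + 1.02 + 1.6
= 0.94
Since 0.94 >= 0, the point is on the positive side.

1


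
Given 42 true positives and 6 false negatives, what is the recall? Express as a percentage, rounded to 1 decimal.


Recall = TP / (TP + FN) * 100
= 42 / (42 + 6)
= 42 / 48
= 0.875
= 87.5%

87.5


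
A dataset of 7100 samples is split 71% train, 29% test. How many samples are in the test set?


Train samples = 7100 * 71% = 5041
Test samples = 7100 - 5041
= 2059

2059


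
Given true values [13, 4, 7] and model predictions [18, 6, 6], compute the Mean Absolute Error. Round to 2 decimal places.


Absolute errors: [5, 2, 1]
Sum of absolute errors = 8
MAE = 8 / 3 = 2.67

2.67


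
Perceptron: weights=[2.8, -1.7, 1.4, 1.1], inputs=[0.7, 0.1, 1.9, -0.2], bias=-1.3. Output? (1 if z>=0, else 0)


z = w . x + b
= 2.8*0.7 + -1.7*0.1 + 1.4*1.9 + 1.1*-0.2 + -1.3
= 1.96 + -0.17 + 2.66 + -0.22 + -1.3
= 4.23 + -1.3
= 2.93
Since z = 2.93 >= 0, output = 1

1


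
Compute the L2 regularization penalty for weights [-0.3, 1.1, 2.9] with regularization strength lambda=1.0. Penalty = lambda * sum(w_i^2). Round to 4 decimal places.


Squaring each weight:
(-0.3)^2 = 0.09
1.1^2 = 1.21
2.9^2 = 8.41
Sum of squares = 9.71
Penalty = 1.0 * 9.71 = 9.7100

9.7100


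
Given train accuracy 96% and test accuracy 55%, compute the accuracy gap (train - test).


Gap = train_accuracy - test_accuracy
= 96 - 55
= 41%
This large gap strongly indicates overfitting.

41


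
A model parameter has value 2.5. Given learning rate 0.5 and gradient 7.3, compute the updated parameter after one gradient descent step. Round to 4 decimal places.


w_new = w_old - lr * gradient
= 2.5 - 0.5 * 7.3
= 2.5 - (3.65)
= -1.1500

-1.1500


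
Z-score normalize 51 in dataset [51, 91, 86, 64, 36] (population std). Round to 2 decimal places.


Mean = (51 + 91 + 86 + 64 + 36) / 5 = 65.6
Variance = sum((x_i - mean)^2) / n = 430.64
Std = sqrt(430.64) = 20.7519
Z = (x - mean) / std
= (51 - 65.6) / 20.7519
= -14.6 / 20.7519
= -0.70

-0.70


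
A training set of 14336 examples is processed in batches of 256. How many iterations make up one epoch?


Iterations per epoch = dataset_size / batch_size
= 14336 / 256
= 56

56


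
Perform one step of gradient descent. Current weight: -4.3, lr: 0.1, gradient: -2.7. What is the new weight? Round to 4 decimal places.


w_new = w_old - lr * gradient
= -4.3 - 0.1 * -2.7
= -4.3 - (-0.27)
= -4.0300

-4.0300


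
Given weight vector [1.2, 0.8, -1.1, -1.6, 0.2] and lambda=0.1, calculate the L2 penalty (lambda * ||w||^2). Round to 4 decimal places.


Squaring each weight:
1.2^2 = 1.44
0.8^2 = 0.64
(-1.1)^2 = 1.21
(-1.6)^2 = 2.56
0.2^2 = 0.04
Sum of squares = 5.89
Penalty = 0.1 * 5.89 = 0.5890

0.5890


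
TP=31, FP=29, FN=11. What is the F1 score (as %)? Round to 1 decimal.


Precision = TP / (TP + FP) = 31 / 60 = 0.5167
Recall = TP / (TP + FN) = 31 / 42 = 0.7381
F1 = 2 * P * R / (P + R)
= 2 * 0.5167 * 0.7381 / (0.5167 + 0.7381)
= 0.7627 / 1.2548
= 0.6078
As percentage: 60.8%

60.8


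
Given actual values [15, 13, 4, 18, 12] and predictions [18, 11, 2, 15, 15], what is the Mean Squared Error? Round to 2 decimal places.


Differences: [-3, 2, 2, 3, -3]
Squared errors: [9, 4, 4, 9, 9]
Sum of squared errors = 35
MSE = 35 / 5 = 7.00

7.00


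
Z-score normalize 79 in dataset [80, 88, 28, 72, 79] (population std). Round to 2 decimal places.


Mean = (80 + 88 + 28 + 72 + 79) / 5 = 69.4
Variance = sum((x_i - mean)^2) / n = 454.24
Std = sqrt(454.24) = 21.3129
Z = (x - mean) / std
= (79 - 69.4) / 21.3129
= 9.6 / 21.3129
= 0.45

0.45


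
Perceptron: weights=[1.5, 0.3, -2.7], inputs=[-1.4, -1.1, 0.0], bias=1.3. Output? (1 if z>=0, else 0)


z = w . x + b
= 1.5*-1.4 + 0.3*-1.1 + -2.7*0.0 + 1.3
= -2.1 + -0.33 + -0.0 + 1.3
= -2.43 + 1.3
= -1.13
Since z = -1.13 < 0, output = 0

0


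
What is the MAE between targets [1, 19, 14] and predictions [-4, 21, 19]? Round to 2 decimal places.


Absolute errors: [5, 2, 5]
Sum of absolute errors = 12
MAE = 12 / 3 = 4.00

4.00


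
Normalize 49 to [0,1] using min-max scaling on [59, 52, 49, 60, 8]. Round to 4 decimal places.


Min = 8, Max = 60
Range = 60 - 8 = 52
Scaled = (x - min) / (max - min)
= (49 - 8) / 52
= 41 / 52
= 0.7885

0.7885


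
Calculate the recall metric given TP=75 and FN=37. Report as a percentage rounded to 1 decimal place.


Recall = TP / (TP + FN) * 100
= 75 / (75 + 37)
= 75 / 112
= 0.6696
= 67.0%

67.0


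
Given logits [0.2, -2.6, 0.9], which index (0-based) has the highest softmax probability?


Softmax is a monotonic transformation, so it preserves the argmax.
We need to find the index of the maximum logit.
Index 0: 0.2
Index 1: -2.6
Index 2: 0.9
Maximum logit = 0.9 at index 2

2


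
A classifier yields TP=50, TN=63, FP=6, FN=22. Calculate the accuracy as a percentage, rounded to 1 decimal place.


Accuracy = (TP + TN) / (TP + TN + FP + FN) * 100
= (50 + 63) / (50 + 63 + 6 + 22)
= 113 / 141
= 0.8014
= 80.1%

80.1


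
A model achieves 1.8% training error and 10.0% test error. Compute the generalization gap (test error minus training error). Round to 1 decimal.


Generalization gap = test_error - train_error
= 10.0 - 1.8
= 8.2%
A moderate gap.

8.2


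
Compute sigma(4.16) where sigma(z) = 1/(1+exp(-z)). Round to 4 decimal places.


sigmoid(z) = 1 / (1 + exp(-z))
exp(-(4.16)) = exp(-4.16) = 0.0156
1 + 0.0156 = 1.0156
1 / 1.0156 = 0.9846

0.9846


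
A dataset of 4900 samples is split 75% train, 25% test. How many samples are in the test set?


Train samples = 4900 * 75% = 3675
Test samples = 4900 - 3675
= 1225

1225


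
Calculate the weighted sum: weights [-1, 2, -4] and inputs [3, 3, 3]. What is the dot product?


Element-wise products:
-1 * 3 = -3
2 * 3 = 6
-4 * 3 = -12
Sum = -3 + 6 + -12
= -9

-9


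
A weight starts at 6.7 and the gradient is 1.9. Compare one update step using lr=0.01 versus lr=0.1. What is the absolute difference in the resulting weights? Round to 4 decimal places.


With lr=0.01: w_new = 6.7 - 0.01 * 1.9 = 6.681
With lr=0.1: w_new = 6.7 - 0.1 * 1.9 = 6.51
Absolute difference = |6.681 - 6.51|
= 0.1710

0.1710


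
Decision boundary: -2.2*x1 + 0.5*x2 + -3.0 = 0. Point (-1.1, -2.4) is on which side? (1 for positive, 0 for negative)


Compute -2.2 * -1.1 + 0.5 * -2.4 + -3.0
= 2.42 + -1.2 + -3.0
= -1.78
Since -1.78 < 0, the point is on the negative side.

0


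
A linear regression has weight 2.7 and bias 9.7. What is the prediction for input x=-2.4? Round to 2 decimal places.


y = 2.7 * -2.4 + (9.7)
= -6.48 + (9.7)
= 3.22

3.22


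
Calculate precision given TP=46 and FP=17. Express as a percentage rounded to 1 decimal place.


Precision = TP / (TP + FP) * 100
= 46 / (46 + 17)
= 46 / 63
= 0.7302
= 73.0%

73.0


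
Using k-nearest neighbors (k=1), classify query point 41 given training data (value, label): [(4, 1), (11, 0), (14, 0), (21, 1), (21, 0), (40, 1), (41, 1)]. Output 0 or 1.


Distances from query 41:
Point 41 (class 1): distance = 0
K=1 nearest neighbors: classes = [1]
Votes for class 1: 1 / 1
Majority vote => class 1

1


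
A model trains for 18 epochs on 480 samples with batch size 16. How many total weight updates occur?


Iterations per epoch = 480 / 16 = 30
Total updates = iterations_per_epoch * epochs
= 30 * 18
= 540

540


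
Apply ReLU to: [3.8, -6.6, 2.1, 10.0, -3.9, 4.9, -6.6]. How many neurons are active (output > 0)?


ReLU(x) = max(0, x) for each element:
ReLU(3.8) = 3.8
ReLU(-6.6) = 0
ReLU(2.1) = 2.1
ReLU(10.0) = 10.0
ReLU(-3.9) = 0
ReLU(4.9) = 4.9
ReLU(-6.6) = 0
Active neurons (>0): 4

4


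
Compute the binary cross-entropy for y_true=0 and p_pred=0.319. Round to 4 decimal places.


For y=0: Loss = -log(1-p)
= -log(1 - 0.319)
= -log(0.681)
= -(-0.3842)
= 0.3842

0.3842


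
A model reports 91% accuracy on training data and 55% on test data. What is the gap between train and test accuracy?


Gap = train_accuracy - test_accuracy
= 91 - 55
= 36%
This large gap strongly indicates overfitting.

36


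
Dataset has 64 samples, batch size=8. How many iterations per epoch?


Iterations per epoch = dataset_size / batch_size
= 64 / 8
= 8

8


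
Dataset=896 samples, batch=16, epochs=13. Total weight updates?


Iterations per epoch = 896 / 16 = 56
Total updates = iterations_per_epoch * epochs
= 56 * 13
= 728

728


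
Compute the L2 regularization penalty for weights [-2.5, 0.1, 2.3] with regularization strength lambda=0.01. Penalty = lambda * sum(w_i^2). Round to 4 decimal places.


Squaring each weight:
(-2.5)^2 = 6.25
0.1^2 = 0.01
2.3^2 = 5.29
Sum of squares = 11.55
Penalty = 0.01 * 11.55 = 0.1155

0.1155


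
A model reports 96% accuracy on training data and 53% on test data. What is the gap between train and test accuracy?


Gap = train_accuracy - test_accuracy
= 96 - 53
= 43%
This large gap strongly indicates overfitting.

43


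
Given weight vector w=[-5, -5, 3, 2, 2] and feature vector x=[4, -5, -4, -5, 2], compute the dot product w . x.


Element-wise products:
-5 * 4 = -20
-5 * -5 = 25
3 * -4 = -12
2 * -5 = -10
2 * 2 = 4
Sum = -20 + 25 + -12 + -10 + 4
= -13

-13


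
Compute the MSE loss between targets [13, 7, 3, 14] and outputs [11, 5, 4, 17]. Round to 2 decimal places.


Differences: [2, 2, -1, -3]
Squared errors: [4, 4, 1, 9]
Sum of squared errors = 18
MSE = 18 / 4 = 4.50

4.50


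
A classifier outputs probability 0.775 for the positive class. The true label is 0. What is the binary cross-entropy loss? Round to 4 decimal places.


For y=0: Loss = -log(1-p)
= -log(1 - 0.775)
= -log(0.225)
= -(-1.4917)
= 1.4917

1.4917


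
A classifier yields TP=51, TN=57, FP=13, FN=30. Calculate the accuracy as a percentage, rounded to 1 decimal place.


Accuracy = (TP + TN) / (TP + TN + FP + FN) * 100
= (51 + 57) / (51 + 57 + 13 + 30)
= 108 / 151
= 0.7152
= 71.5%

71.5


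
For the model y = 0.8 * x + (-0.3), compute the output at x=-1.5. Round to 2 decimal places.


y = 0.8 * -1.5 + (-0.3)
= -1.2 + (-0.3)
= -1.50

-1.50


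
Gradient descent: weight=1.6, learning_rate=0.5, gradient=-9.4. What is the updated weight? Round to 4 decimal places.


w_new = w_old - lr * gradient
= 1.6 - 0.5 * -9.4
= 1.6 - (-4.7)
= 6.3000

6.3000


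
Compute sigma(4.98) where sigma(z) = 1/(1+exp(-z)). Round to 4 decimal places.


sigmoid(z) = 1 / (1 + exp(-z))
exp(-(4.98)) = exp(-4.98) = 0.0069
1 + 0.0069 = 1.0069
1 / 1.0069 = 0.9932

0.9932


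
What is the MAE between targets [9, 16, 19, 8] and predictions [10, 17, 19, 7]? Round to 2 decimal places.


Absolute errors: [1, 1, 0, 1]
Sum of absolute errors = 3
MAE = 3 / 4 = 0.75

0.75


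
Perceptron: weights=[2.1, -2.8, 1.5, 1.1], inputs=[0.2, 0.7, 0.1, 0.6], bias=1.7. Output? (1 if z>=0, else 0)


z = w . x + b
= 2.1*0.2 + -2.8*0.7 + 1.5*0.1 + 1.1*0.6 + 1.7
= 0.42 + -1.96 + 0.15 + 0.66 + 1.7
= -0.73 + 1.7
= 0.97
Since z = 0.97 >= 0, output = 1

1


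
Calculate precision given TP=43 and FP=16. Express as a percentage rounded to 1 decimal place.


Precision = TP / (TP + FP) * 100
= 43 / (43 + 16)
= 43 / 59
= 0.7288
= 72.9%

72.9


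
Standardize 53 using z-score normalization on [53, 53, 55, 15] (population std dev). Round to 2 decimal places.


Mean = (53 + 53 + 55 + 15) / 4 = 44.0
Variance = sum((x_i - mean)^2) / n = 281.0
Std = sqrt(281.0) = 16.7631
Z = (x - mean) / std
= (53 - 44.0) / 16.7631
= 9.0 / 16.7631
= 0.54

0.54


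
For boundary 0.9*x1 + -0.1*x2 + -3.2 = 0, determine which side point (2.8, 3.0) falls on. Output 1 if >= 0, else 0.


Compute 0.9 * 2.8 + -0.1 * 3.0 + -3.2
= 2.52 + -0.3 + -3.2
= -0.98
Since -0.98 < 0, the point is on the negative side.

0


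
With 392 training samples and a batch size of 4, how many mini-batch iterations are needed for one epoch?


Iterations per epoch = dataset_size / batch_size
= 392 / 4
= 98

98


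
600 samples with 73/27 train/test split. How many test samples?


Train samples = 600 * 73% = 438
Test samples = 600 - 438
= 162

162


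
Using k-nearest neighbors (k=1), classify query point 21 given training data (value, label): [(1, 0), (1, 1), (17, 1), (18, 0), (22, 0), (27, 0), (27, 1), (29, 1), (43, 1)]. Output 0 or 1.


Distances from query 21:
Point 22 (class 0): distance = 1
K=1 nearest neighbors: classes = [0]
Votes for class 1: 0 / 1
Majority vote => class 0

0


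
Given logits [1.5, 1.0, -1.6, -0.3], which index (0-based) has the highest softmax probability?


Softmax is a monotonic transformation, so it preserves the argmax.
We need to find the index of the maximum logit.
Index 0: 1.5
Index 1: 1.0
Index 2: -1.6
Index 3: -0.3
Maximum logit = 1.5 at index 0

0


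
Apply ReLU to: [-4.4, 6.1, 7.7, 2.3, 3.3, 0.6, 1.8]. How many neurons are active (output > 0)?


ReLU(x) = max(0, x) for each element:
ReLU(-4.4) = 0
ReLU(6.1) = 6.1
ReLU(7.7) = 7.7
ReLU(2.3) = 2.3
ReLU(3.3) = 3.3
ReLU(0.6) = 0.6
ReLU(1.8) = 1.8
Active neurons (>0): 6

6


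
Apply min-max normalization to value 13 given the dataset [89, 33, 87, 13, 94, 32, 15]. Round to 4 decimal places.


Min = 13, Max = 94
Range = 94 - 13 = 81
Scaled = (x - min) / (max - min)
= (13 - 13) / 81
= 0 / 81
= 0.0000

0.0000


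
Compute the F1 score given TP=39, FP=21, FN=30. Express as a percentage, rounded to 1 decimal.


Precision = TP / (TP + FP) = 39 / 60 = 0.65
Recall = TP / (TP + FN) = 39 / 69 = 0.5652
F1 = 2 * P * R / (P + R)
= 2 * 0.65 * 0.5652 / (0.65 + 0.5652)
= 0.7348 / 1.2152
= 0.6047
As percentage: 60.5%

60.5


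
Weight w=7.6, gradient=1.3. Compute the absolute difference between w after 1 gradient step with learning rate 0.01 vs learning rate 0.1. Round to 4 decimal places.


With lr=0.01: w_new = 7.6 - 0.01 * 1.3 = 7.587
With lr=0.1: w_new = 7.6 - 0.1 * 1.3 = 7.47
Absolute difference = |7.587 - 7.47|
= 0.1170

0.1170


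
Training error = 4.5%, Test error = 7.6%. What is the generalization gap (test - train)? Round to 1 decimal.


Generalization gap = test_error - train_error
= 7.6 - 4.5
= 3.1%
A moderate gap.

3.1


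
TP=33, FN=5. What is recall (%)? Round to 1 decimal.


Recall = TP / (TP + FN) * 100
= 33 / (33 + 5)
= 33 / 38
= 0.8684
= 86.8%

86.8


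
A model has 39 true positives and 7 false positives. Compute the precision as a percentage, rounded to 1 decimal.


Precision = TP / (TP + FP) * 100
= 39 / (39 + 7)
= 39 / 46
= 0.8478
= 84.8%

84.8


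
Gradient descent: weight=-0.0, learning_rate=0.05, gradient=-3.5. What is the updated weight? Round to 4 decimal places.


w_new = w_old - lr * gradient
= -0.0 - 0.05 * -3.5
= -0.0 - (-0.175)
= 0.1750

0.1750


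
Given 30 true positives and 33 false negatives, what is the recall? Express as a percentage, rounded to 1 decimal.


Recall = TP / (TP + FN) * 100
= 30 / (30 + 33)
= 30 / 63
= 0.4762
= 47.6%

47.6


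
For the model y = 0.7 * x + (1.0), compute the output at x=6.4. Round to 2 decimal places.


y = 0.7 * 6.4 + (1.0)
= 4.48 + (1.0)
= 5.48

5.48


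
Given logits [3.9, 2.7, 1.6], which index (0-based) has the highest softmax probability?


Softmax is a monotonic transformation, so it preserves the argmax.
We need to find the index of the maximum logit.
Index 0: 3.9
Index 1: 2.7
Index 2: 1.6
Maximum logit = 3.9 at index 0

0


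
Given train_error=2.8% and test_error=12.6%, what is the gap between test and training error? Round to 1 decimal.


Generalization gap = test_error - train_error
= 12.6 - 2.8
= 9.8%
A moderate gap.

9.8


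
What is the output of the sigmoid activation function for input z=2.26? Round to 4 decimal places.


sigmoid(z) = 1 / (1 + exp(-z))
exp(-(2.26)) = exp(-2.26) = 0.1043
1 + 0.1043 = 1.1043
1 / 1.1043 = 0.9055

0.9055


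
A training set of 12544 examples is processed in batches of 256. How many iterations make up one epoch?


Iterations per epoch = dataset_size / batch_size
= 12544 / 256
= 49

49


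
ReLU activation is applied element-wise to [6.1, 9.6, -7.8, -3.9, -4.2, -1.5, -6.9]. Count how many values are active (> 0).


ReLU(x) = max(0, x) for each element:
ReLU(6.1) = 6.1
ReLU(9.6) = 9.6
ReLU(-7.8) = 0
ReLU(-3.9) = 0
ReLU(-4.2) = 0
ReLU(-1.5) = 0
ReLU(-6.9) = 0
Active neurons (>0): 2

2


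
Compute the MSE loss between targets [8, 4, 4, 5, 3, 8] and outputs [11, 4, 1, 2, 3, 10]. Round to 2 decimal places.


Differences: [-3, 0, 3, 3, 0, -2]
Squared errors: [9, 0, 9, 9, 0, 4]
Sum of squared errors = 31
MSE = 31 / 6 = 5.17

5.17


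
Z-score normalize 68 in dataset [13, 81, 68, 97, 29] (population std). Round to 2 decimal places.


Mean = (13 + 81 + 68 + 97 + 29) / 5 = 57.6
Variance = sum((x_i - mean)^2) / n = 1003.04
Std = sqrt(1003.04) = 31.6708
Z = (x - mean) / std
= (68 - 57.6) / 31.6708
= 10.4 / 31.6708
= 0.33

0.33


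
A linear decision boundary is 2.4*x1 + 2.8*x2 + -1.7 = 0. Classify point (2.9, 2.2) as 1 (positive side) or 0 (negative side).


Compute 2.4 * 2.9 + 2.8 * 2.2 + -1.7
= 6.96 + 6.16 + -1.7
= 11.42
Since 11.42 >= 0, the point is on the positive side.

1


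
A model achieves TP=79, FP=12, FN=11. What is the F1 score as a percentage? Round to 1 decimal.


Precision = TP / (TP + FP) = 79 / 91 = 0.8681
Recall = TP / (TP + FN) = 79 / 90 = 0.8778
F1 = 2 * P * R / (P + R)
= 2 * 0.8681 * 0.8778 / (0.8681 + 0.8778)
= 1.5241 / 1.7459
= 0.8729
As percentage: 87.3%

87.3


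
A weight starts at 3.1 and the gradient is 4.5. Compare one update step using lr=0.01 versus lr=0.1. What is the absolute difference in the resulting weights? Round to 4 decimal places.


With lr=0.01: w_new = 3.1 - 0.01 * 4.5 = 3.055
With lr=0.1: w_new = 3.1 - 0.1 * 4.5 = 2.65
Absolute difference = |3.055 - 2.65|
= 0.4050

0.4050


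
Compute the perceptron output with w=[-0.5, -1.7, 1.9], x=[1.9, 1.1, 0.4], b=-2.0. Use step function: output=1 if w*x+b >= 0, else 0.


z = w . x + b
= -0.5*1.9 + -1.7*1.1 + 1.9*0.4 + -2.0
= -0.95 + -1.87 + 0.76 + -2.0
= -2.06 + -2.0
= -4.06
Since z = -4.06 < 0, output = 0

0


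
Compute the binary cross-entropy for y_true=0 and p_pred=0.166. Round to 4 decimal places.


For y=0: Loss = -log(1-p)
= -log(1 - 0.166)
= -log(0.834)
= -(-0.1815)
= 0.1815

0.1815


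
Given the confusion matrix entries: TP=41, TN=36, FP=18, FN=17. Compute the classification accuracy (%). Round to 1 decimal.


Accuracy = (TP + TN) / (TP + TN + FP + FN) * 100
= (41 + 36) / (41 + 36 + 18 + 17)
= 77 / 112
= 0.6875
= 68.8%

68.8


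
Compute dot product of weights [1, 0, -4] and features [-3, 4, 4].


Element-wise products:
1 * -3 = -3
0 * 4 = 0
-4 * 4 = -16
Sum = -3 + 0 + -16
= -19

-19


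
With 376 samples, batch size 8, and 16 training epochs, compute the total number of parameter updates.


Iterations per epoch = 376 / 8 = 47
Total updates = iterations_per_epoch * epochs
= 47 * 16
= 752

752


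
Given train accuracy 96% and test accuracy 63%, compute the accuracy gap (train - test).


Gap = train_accuracy - test_accuracy
= 96 - 63
= 33%
This large gap strongly indicates overfitting.

33


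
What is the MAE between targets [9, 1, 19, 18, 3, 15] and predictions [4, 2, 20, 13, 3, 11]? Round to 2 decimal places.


Absolute errors: [5, 1, 1, 5, 0, 4]
Sum of absolute errors = 16
MAE = 16 / 6 = 2.67

2.67


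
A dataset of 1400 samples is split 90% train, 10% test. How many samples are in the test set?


Train samples = 1400 * 90% = 1260
Test samples = 1400 - 1260
= 140

140


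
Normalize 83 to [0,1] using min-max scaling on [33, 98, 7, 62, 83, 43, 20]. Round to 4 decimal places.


Min = 7, Max = 98
Range = 98 - 7 = 91
Scaled = (x - min) / (max - min)
= (83 - 7) / 91
= 76 / 91
= 0.8352

0.8352


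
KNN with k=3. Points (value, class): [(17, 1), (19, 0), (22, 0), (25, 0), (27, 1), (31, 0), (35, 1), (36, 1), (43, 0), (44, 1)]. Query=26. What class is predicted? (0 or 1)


Distances from query 26:
Point 25 (class 0): distance = 1
Point 27 (class 1): distance = 1
Point 22 (class 0): distance = 4
K=3 nearest neighbors: classes = [0, 1, 0]
Votes for class 1: 1 / 3
Majority vote => class 0

0


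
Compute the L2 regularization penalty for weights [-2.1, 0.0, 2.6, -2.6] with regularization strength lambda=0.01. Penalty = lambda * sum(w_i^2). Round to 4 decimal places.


Squaring each weight:
(-2.1)^2 = 4.41
0.0^2 = 0.0
2.6^2 = 6.76
(-2.6)^2 = 6.76
Sum of squares = 17.93
Penalty = 0.01 * 17.93 = 0.1793

0.1793


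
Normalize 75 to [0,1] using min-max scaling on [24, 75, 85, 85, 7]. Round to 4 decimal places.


Min = 7, Max = 85
Range = 85 - 7 = 78
Scaled = (x - min) / (max - min)
= (75 - 7) / 78
= 68 / 78
= 0.8718

0.8718


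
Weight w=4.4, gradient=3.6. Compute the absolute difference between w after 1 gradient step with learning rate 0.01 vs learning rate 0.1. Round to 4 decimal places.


With lr=0.01: w_new = 4.4 - 0.01 * 3.6 = 4.364
With lr=0.1: w_new = 4.4 - 0.1 * 3.6 = 4.04
Absolute difference = |4.364 - 4.04|
= 0.3240

0.3240


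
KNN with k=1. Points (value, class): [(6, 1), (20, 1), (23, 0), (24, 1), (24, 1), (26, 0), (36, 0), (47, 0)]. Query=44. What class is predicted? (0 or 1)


Distances from query 44:
Point 47 (class 0): distance = 3
K=1 nearest neighbors: classes = [0]
Votes for class 1: 0 / 1
Majority vote => class 0

0


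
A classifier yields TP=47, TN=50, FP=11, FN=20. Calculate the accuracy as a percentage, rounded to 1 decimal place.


Accuracy = (TP + TN) / (TP + TN + FP + FN) * 100
= (47 + 50) / (47 + 50 + 11 + 20)
= 97 / 128
= 0.7578
= 75.8%

75.8


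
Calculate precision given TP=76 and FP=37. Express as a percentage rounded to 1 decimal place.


Precision = TP / (TP + FP) * 100
= 76 / (76 + 37)
= 76 / 113
= 0.6726
= 67.3%

67.3


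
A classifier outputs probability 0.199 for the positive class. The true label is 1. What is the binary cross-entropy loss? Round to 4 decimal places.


For y=1: Loss = -log(p)
= -log(0.199)
= -(-1.6145)
= 1.6145

1.6145


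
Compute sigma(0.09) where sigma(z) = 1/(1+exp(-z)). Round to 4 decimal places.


sigmoid(z) = 1 / (1 + exp(-z))
exp(-(0.09)) = exp(-0.09) = 0.9139
1 + 0.9139 = 1.9139
1 / 1.9139 = 0.5225

0.5225


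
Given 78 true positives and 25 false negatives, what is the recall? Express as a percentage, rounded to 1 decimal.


Recall = TP / (TP + FN) * 100
= 78 / (78 + 25)
= 78 / 103
= 0.7573
= 75.7%

75.7


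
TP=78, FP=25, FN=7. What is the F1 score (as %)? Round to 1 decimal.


Precision = TP / (TP + FP) = 78 / 103 = 0.7573
Recall = TP / (TP + FN) = 78 / 85 = 0.9176
F1 = 2 * P * R / (P + R)
= 2 * 0.7573 * 0.9176 / (0.7573 + 0.9176)
= 1.3898 / 1.6749
= 0.8298
As percentage: 83.0%

83.0


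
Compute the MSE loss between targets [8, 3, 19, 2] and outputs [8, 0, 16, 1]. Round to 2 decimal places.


Differences: [0, 3, 3, 1]
Squared errors: [0, 9, 9, 1]
Sum of squared errors = 19
MSE = 19 / 4 = 4.75

4.75


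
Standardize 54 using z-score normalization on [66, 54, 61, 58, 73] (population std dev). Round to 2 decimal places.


Mean = (66 + 54 + 61 + 58 + 73) / 5 = 62.4
Variance = sum((x_i - mean)^2) / n = 43.44
Std = sqrt(43.44) = 6.5909
Z = (x - mean) / std
= (54 - 62.4) / 6.5909
= -8.4 / 6.5909
= -1.27

-1.27


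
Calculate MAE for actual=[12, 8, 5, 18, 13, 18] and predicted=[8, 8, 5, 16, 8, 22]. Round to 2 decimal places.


Absolute errors: [4, 0, 0, 2, 5, 4]
Sum of absolute errors = 15
MAE = 15 / 6 = 2.50

2.50


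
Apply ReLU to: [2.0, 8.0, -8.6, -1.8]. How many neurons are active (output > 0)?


ReLU(x) = max(0, x) for each element:
ReLU(2.0) = 2.0
ReLU(8.0) = 8.0
ReLU(-8.6) = 0
ReLU(-1.8) = 0
Active neurons (>0): 2

2


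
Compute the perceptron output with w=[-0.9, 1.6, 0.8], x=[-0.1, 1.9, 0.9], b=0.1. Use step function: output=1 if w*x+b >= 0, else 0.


z = w . x + b
= -0.9*-0.1 + 1.6*1.9 + 0.8*0.9 + 0.1
= 0.09 + 3.04 + 0.72 + 0.1
= 3.85 + 0.1
= 3.95
Since z = 3.95 >= 0, output = 1

1


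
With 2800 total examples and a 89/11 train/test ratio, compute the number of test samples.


Train samples = 2800 * 89% = 2492
Test samples = 2800 - 2492
= 308

308


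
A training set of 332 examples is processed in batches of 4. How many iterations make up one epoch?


Iterations per epoch = dataset_size / batch_size
= 332 / 4
= 83

83


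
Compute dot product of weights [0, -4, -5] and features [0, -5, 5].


Element-wise products:
0 * 0 = 0
-4 * -5 = 20
-5 * 5 = -25
Sum = 0 + 20 + -25
= -5

-5


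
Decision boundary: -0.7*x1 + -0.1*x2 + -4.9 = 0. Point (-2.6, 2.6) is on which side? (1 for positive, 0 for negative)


Compute -0.7 * -2.6 + -0.1 * 2.6 + -4.9
= 1.82 + -0.26 + -4.9
= -3.34
Since -3.34 < 0, the point is on the negative side.

0


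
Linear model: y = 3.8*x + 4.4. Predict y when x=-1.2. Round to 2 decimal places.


y = 3.8 * -1.2 + (4.4)
= -4.56 + (4.4)
= -0.16

-0.16


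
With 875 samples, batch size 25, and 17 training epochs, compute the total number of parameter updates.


Iterations per epoch = 875 / 25 = 35
Total updates = iterations_per_epoch * epochs
= 35 * 17
= 595

595


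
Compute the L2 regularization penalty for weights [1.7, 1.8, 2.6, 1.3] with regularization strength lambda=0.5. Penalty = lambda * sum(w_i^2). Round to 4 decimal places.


Squaring each weight:
1.7^2 = 2.89
1.8^2 = 3.24
2.6^2 = 6.76
1.3^2 = 1.69
Sum of squares = 14.58
Penalty = 0.5 * 14.58 = 7.2900

7.2900


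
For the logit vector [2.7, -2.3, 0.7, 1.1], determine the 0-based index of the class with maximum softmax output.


Softmax is a monotonic transformation, so it preserves the argmax.
We need to find the index of the maximum logit.
Index 0: 2.7
Index 1: -2.3
Index 2: 0.7
Index 3: 1.1
Maximum logit = 2.7 at index 0

0


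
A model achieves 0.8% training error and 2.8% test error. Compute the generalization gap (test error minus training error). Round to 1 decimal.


Generalization gap = test_error - train_error
= 2.8 - 0.8
= 2.0%
A moderate gap.

2.0


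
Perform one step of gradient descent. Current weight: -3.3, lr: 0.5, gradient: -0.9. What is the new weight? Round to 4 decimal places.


w_new = w_old - lr * gradient
= -3.3 - 0.5 * -0.9
= -3.3 - (-0.45)
= -2.8500

-2.8500


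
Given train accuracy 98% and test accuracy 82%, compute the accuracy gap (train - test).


Gap = train_accuracy - test_accuracy
= 98 - 82
= 16%
This gap suggests the model is overfitting.

16


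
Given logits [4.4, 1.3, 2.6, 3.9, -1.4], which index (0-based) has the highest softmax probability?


Softmax is a monotonic transformation, so it preserves the argmax.
We need to find the index of the maximum logit.
Index 0: 4.4
Index 1: 1.3
Index 2: 2.6
Index 3: 3.9
Index 4: -1.4
Maximum logit = 4.4 at index 0

0


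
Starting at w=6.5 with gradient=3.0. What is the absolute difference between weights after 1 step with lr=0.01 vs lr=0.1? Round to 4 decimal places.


With lr=0.01: w_new = 6.5 - 0.01 * 3.0 = 6.47
With lr=0.1: w_new = 6.5 - 0.1 * 3.0 = 6.2
Absolute difference = |6.47 - 6.2|
= 0.2700

0.2700


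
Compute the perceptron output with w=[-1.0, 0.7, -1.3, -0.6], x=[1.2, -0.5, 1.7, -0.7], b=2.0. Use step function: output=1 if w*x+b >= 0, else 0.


z = w . x + b
= -1.0*1.2 + 0.7*-0.5 + -1.3*1.7 + -0.6*-0.7 + 2.0
= -1.2 + -0.35 + -2.21 + 0.42 + 2.0
= -3.34 + 2.0
= -1.34
Since z = -1.34 < 0, output = 0

0


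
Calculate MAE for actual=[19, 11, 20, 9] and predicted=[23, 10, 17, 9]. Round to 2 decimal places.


Absolute errors: [4, 1, 3, 0]
Sum of absolute errors = 8
MAE = 8 / 4 = 2.00

2.00


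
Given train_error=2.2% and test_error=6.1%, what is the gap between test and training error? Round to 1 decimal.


Generalization gap = test_error - train_error
= 6.1 - 2.2
= 3.9%
A moderate gap.

3.9


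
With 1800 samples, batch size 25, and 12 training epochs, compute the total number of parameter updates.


Iterations per epoch = 1800 / 25 = 72
Total updates = iterations_per_epoch * epochs
= 72 * 12
= 864

864


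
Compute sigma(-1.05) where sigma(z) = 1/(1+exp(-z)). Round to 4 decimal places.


sigmoid(z) = 1 / (1 + exp(-z))
exp(-(-1.05)) = exp(1.05) = 2.8577
1 + 2.8577 = 3.8577
1 / 3.8577 = 0.2592

0.2592


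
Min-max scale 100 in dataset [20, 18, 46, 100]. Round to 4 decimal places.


Min = 18, Max = 100
Range = 100 - 18 = 82
Scaled = (x - min) / (max - min)
= (100 - 18) / 82
= 82 / 82
= 1.0000

1.0000


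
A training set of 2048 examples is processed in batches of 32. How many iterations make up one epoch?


Iterations per epoch = dataset_size / batch_size
= 2048 / 32
= 64

64


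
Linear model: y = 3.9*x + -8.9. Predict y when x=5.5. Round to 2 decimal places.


y = 3.9 * 5.5 + (-8.9)
= 21.45 + (-8.9)
= 12.55

12.55


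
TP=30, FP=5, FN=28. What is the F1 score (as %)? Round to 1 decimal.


Precision = TP / (TP + FP) = 30 / 35 = 0.8571
Recall = TP / (TP + FN) = 30 / 58 = 0.5172
F1 = 2 * P * R / (P + R)
= 2 * 0.8571 * 0.5172 / (0.8571 + 0.5172)
= 0.8867 / 1.3744
= 0.6452
As percentage: 64.5%

64.5


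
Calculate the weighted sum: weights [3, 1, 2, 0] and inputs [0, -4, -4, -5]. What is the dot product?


Element-wise products:
3 * 0 = 0
1 * -4 = -4
2 * -4 = -8
0 * -5 = 0
Sum = 0 + -4 + -8 + 0
= -12

-12


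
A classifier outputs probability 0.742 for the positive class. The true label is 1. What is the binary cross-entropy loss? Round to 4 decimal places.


For y=1: Loss = -log(p)
= -log(0.742)
= -(-0.2984)
= 0.2984

0.2984


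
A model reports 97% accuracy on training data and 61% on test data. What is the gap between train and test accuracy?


Gap = train_accuracy - test_accuracy
= 97 - 61
= 36%
This large gap strongly indicates overfitting.

36


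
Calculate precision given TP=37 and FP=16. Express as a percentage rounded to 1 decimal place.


Precision = TP / (TP + FP) * 100
= 37 / (37 + 16)
= 37 / 53
= 0.6981
= 69.8%

69.8


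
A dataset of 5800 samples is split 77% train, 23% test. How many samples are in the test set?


Train samples = 5800 * 77% = 4466
Test samples = 5800 - 4466
= 1334

1334


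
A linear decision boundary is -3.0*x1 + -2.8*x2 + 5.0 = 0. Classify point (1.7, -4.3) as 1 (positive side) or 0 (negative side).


Compute -3.0 * 1.7 + -2.8 * -4.3 + 5.0
= -5.1 + 12.04 + 5.0
= 11.94
Since 11.94 >= 0, the point is on the positive side.

1


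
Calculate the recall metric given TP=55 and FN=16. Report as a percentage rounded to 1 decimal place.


Recall = TP / (TP + FN) * 100
= 55 / (55 + 16)
= 55 / 71
= 0.7746
= 77.5%

77.5


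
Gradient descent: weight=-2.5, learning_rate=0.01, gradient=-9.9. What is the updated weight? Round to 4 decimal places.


w_new = w_old - lr * gradient
= -2.5 - 0.01 * -9.9
= -2.5 - (-0.099)
= -2.4010

-2.4010


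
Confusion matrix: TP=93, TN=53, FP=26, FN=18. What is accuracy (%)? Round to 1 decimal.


Accuracy = (TP + TN) / (TP + TN + FP + FN) * 100
= (93 + 53) / (93 + 53 + 26 + 18)
= 146 / 190
= 0.7684
= 76.8%

76.8


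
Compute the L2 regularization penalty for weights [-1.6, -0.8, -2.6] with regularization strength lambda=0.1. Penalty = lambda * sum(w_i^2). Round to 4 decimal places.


Squaring each weight:
(-1.6)^2 = 2.56
(-0.8)^2 = 0.64
(-2.6)^2 = 6.76
Sum of squares = 9.96
Penalty = 0.1 * 9.96 = 0.9960

0.9960


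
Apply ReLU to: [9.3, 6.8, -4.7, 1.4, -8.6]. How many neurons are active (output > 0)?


ReLU(x) = max(0, x) for each element:
ReLU(9.3) = 9.3
ReLU(6.8) = 6.8
ReLU(-4.7) = 0
ReLU(1.4) = 1.4
ReLU(-8.6) = 0
Active neurons (>0): 3

3


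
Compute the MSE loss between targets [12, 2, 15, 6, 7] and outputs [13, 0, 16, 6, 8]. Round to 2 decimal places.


Differences: [-1, 2, -1, 0, -1]
Squared errors: [1, 4, 1, 0, 1]
Sum of squared errors = 7
MSE = 7 / 5 = 1.40

1.40


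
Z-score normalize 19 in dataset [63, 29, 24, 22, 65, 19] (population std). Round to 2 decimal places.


Mean = (63 + 29 + 24 + 22 + 65 + 19) / 6 = 37.0
Variance = sum((x_i - mean)^2) / n = 373.6667
Std = sqrt(373.6667) = 19.3305
Z = (x - mean) / std
= (19 - 37.0) / 19.3305
= -18.0 / 19.3305
= -0.93

-0.93


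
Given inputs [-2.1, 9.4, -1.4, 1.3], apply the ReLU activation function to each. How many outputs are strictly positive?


ReLU(x) = max(0, x) for each element:
ReLU(-2.1) = 0
ReLU(9.4) = 9.4
ReLU(-1.4) = 0
ReLU(1.3) = 1.3
Active neurons (>0): 2

2


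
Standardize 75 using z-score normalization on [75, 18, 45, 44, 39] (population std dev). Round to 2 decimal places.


Mean = (75 + 18 + 45 + 44 + 39) / 5 = 44.2
Variance = sum((x_i - mean)^2) / n = 332.56
Std = sqrt(332.56) = 18.2362
Z = (x - mean) / std
= (75 - 44.2) / 18.2362
= 30.8 / 18.2362
= 1.69

1.69


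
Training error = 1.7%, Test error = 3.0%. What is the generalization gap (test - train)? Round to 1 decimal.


Generalization gap = test_error - train_error
= 3.0 - 1.7
= 1.3%
A small gap suggests good generalization.

1.3


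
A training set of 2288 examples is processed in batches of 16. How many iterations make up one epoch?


Iterations per epoch = dataset_size / batch_size
= 2288 / 16
= 143

143


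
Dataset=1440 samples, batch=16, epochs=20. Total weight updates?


Iterations per epoch = 1440 / 16 = 90
Total updates = iterations_per_epoch * epochs
= 90 * 20
= 1800

1800


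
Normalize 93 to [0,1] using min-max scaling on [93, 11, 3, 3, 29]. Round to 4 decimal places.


Min = 3, Max = 93
Range = 93 - 3 = 90
Scaled = (x - min) / (max - min)
= (93 - 3) / 90
= 90 / 90
= 1.0000

1.0000


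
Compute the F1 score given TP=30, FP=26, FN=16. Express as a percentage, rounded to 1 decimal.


Precision = TP / (TP + FP) = 30 / 56 = 0.5357
Recall = TP / (TP + FN) = 30 / 46 = 0.6522
F1 = 2 * P * R / (P + R)
= 2 * 0.5357 * 0.6522 / (0.5357 + 0.6522)
= 0.6988 / 1.1879
= 0.5882
As percentage: 58.8%

58.8
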